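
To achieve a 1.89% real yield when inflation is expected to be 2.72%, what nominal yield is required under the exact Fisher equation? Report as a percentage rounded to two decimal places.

4.66%

(1 + i) = (1 + r)(1 + π) = 1.01890 × 1.02720 = 1.04661408
i = 1.04661408 − 1, so the required nominal rate is 4.66%.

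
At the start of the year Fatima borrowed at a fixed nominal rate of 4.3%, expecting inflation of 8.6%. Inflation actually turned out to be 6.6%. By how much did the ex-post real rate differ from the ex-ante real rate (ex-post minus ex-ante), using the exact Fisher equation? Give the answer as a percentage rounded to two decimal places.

Ex-ante: (1 + 0.0430)/(1 + 0.0860) − 1 = -3.9595%
Ex-post: (1 + 0.0430)/(1 + 0.0660) − 1 = -2.1576%
Difference (ex-post − ex-ante) = 1.8019% → 1.80%.

1.80%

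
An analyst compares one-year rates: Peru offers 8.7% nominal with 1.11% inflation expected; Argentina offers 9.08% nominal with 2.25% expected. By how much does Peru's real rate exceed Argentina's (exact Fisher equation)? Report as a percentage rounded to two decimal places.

Peru: (1 + 0.0870)/(1 + 0.0111) − 1 = 7.5067%
Argentina: (1 + 0.0908)/(1 + 0.0225) − 1 = 6.6797%
Differential = 7.5067% − 6.6797% = 0.8270% → 0.83%.

0.83%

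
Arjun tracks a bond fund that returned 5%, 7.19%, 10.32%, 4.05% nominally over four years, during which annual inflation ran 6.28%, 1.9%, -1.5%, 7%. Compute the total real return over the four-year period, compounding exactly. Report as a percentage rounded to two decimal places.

Compound the nominal returns: 1.0500 × 1.0719 × 1.1032 × 1.0405 = 1.291933.
Compound inflation: 1.0628 × 1.0190 × 0.9850 × 1.0700 = 1.141421.
Deflate: 1.291933 / 1.141421 = 1.131864.
Total real return = 1.131864 − 1 → 13.19%.

13.19%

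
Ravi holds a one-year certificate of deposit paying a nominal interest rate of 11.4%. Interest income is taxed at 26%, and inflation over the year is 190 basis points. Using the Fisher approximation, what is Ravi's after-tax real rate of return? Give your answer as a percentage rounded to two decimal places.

After-tax nominal return = 11.4% × (1 − 0.26) = 8.4360%.
r ≈ 8.4360% − 1.9% → 6.54%.

6.54%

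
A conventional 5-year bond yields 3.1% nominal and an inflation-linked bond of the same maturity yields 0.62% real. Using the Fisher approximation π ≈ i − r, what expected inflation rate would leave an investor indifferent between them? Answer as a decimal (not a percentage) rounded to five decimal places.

0.02480

π ≈ i − r = 3.1% − 0.62% → 0.02480.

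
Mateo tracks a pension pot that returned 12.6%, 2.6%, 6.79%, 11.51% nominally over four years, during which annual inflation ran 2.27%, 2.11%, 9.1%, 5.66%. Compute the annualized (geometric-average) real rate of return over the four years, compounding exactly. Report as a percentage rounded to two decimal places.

3.39%

Nominal growth factor = 1.1260 × 1.0260 × 1.0679 × 1.1151 = 1.37572032
Price-level growth factor = 1.0227 × 1.0211 × 1.0910 × 1.0566 = 1.20379321
Real growth factor = 1.37572032 / 1.20379321 = 1.14282114
Annualized real rate = 1.14282114^(1/4) − 1 = 3.3938% → 3.39%.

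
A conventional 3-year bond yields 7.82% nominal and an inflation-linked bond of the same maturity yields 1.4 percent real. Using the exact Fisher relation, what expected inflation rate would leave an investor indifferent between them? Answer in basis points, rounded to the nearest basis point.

633 basis points

(1 + π) = (1 + i)/(1 + r) = 1.07820 / 1.01400 = 1.063314
Break-even inflation = 1.063314 − 1 → 633 basis points.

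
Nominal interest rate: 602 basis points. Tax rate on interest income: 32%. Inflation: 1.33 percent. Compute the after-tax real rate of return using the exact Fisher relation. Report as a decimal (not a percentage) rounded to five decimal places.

0.02727

After-tax nominal return = 6.02% × (1 − 0.32) = 4.0936%.
1 + r = 1.040936 / 1.01330 = 1.027273
After-tax real rate = 1.027273 − 1 → 0.02727.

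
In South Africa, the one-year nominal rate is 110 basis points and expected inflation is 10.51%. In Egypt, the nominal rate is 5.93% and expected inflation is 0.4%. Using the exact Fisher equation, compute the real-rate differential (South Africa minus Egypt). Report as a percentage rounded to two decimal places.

South Africa: (1 + 0.0110)/(1 + 0.1051) − 1 = -8.5151%
Egypt: (1 + 0.0593)/(1 + 0.0040) − 1 = 5.5080%
Differential = -8.5151% − 5.5080% = -14.0230% → -14.02%.

-14.02%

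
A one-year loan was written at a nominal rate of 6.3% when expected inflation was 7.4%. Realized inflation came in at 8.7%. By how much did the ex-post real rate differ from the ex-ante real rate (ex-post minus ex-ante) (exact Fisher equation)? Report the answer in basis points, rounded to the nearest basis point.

Ex-ante: (1 + 0.0630)/(1 + 0.0740) − 1 = -1.0242%
Ex-post: (1 + 0.0630)/(1 + 0.0870) − 1 = -2.2079%
Difference (ex-post − ex-ante) = -1.1837% → -118 basis points.

-118 basis points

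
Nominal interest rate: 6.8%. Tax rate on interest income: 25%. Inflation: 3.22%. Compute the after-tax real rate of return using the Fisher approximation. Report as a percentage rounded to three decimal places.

1.880%

After-tax nominal return = 6.8% × (1 − 0.25) = 5.1000%.
r ≈ 5.1000% − 3.22% → 1.880%.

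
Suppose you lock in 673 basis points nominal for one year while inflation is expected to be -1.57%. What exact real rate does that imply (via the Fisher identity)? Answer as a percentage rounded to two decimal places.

1 + r = 1.06730 / 0.98430 = 1.084324
r = 1.084324 − 1 = 8.4324%, i.e. 8.43%.

8.43%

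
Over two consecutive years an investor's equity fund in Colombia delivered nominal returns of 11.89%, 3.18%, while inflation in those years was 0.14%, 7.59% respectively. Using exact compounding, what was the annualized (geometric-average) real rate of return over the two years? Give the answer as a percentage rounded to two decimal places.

Compound the nominal returns: 1.1189 × 1.0318 = 1.15448102.
Compound inflation: 1.0014 × 1.0759 = 1.07740626.
Deflate: 1.15448102 / 1.07740626 = 1.07153732.
Annualized real rate = 1.07153732^(1/2) − 1 = 3.5151% → 3.52%.

3.52%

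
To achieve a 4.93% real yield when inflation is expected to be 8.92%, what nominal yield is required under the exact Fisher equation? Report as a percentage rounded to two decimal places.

14.29%

(1 + i) = (1 + r)(1 + π) = 1.04930 × 1.08920 = 1.14289756
i = 1.14289756 − 1, so the required nominal rate is 14.29%.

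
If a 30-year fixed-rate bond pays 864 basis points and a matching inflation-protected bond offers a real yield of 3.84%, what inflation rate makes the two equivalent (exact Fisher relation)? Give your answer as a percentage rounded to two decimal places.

(1 + π) = (1 + i)/(1 + r) = 1.08640 / 1.03840 = 1.046225
Break-even inflation = 1.046225 − 1 → 4.62%.

4.62%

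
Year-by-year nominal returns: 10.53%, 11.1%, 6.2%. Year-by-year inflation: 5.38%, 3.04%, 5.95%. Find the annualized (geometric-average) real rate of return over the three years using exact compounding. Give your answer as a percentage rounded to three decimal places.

4.268%

Nominal growth factor = 1.1053 × 1.1110 × 1.0620 = 1.30412357
Price-level growth factor = 1.0538 × 1.0304 × 1.0595 = 1.15044273
Real growth factor = 1.30412357 / 1.15044273 = 1.13358409
Annualized real rate = 1.13358409^(1/3) − 1 = 4.2680% → 4.268%.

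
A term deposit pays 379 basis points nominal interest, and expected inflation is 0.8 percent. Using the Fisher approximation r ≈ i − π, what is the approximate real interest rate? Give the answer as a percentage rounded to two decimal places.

2.99%

r ≈ i − π = 3.79% − 0.8% = 2.99%.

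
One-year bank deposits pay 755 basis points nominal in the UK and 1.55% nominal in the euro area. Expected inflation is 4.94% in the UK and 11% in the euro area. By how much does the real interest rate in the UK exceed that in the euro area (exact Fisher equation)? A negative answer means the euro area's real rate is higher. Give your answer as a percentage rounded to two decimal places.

The UK: (1 + 0.0755)/(1 + 0.0494) − 1 = 2.4871%
The euro area: (1 + 0.0155)/(1 + 0.1100) − 1 = -8.5135%
Differential = 2.4871% − (-8.5135%) = 11.0006% → 11.00%.

11.00%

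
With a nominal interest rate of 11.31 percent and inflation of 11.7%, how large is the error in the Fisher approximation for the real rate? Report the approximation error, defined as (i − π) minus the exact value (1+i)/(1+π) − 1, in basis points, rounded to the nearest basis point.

-4 basis points

Approximate: r ≈ 11.310% − 11.700% = -0.3900%
Exact: (1 + 0.1131)/(1 + 0.1170) − 1 = -0.3491%
Error = -0.3900% − (-0.3491%) = -0.0409% → -4 basis points.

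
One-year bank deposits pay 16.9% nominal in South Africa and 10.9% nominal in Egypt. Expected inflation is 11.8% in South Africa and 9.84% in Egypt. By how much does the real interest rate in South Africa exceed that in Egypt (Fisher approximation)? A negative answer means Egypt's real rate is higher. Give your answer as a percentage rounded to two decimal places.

South Africa: 16.9% − 11.8% = 5.100%
Egypt: 10.9% − 9.84% = 1.060%
Differential = 4.040% → 4.04%.

4.04%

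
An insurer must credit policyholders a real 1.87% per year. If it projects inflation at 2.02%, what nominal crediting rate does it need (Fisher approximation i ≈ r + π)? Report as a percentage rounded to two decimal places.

3.89%

i ≈ r + π = 1.87% + 2.02% = 3.89%.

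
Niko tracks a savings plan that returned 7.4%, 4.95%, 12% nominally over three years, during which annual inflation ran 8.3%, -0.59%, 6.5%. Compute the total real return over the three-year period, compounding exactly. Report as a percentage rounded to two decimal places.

10.10%

Nominal growth factor = 1.0740 × 1.0495 × 1.1200 = 1.262423
Price-level growth factor = 1.0830 × 0.9941 × 1.0650 = 1.146590
Real growth factor = 1.262423 / 1.146590 = 1.101024
Total real return = 1.101024 − 1 → 10.10%.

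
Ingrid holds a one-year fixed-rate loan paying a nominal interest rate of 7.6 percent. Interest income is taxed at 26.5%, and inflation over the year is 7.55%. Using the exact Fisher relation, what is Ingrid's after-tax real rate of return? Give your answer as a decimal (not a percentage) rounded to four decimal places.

-0.0183

After-tax nominal return = 7.6% × (1 − 0.265) = 5.5860%.
1 + r = 1.05586 / 1.07550 = 0.981739
After-tax real rate = 0.981739 − 1 → -0.0183.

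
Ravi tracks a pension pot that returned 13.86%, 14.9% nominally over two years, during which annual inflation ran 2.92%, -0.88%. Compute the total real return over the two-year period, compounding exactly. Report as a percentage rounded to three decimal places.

Compound the nominal returns: 1.1386 × 1.1490 = 1.308251.
Compound inflation: 1.0292 × 0.9912 = 1.020143.
Deflate: 1.308251 / 1.020143 = 1.282420.
Total real return = 1.282420 − 1 → 28.242%.

28.242%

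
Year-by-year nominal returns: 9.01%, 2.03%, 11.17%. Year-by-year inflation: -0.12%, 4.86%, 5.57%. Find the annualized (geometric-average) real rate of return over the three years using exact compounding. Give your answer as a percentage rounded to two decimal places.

Compound the nominal returns: 1.0901 × 1.0203 × 1.1117 = 1.23646501.
Compound inflation: 0.9988 × 1.0486 × 1.0557 = 1.10567861.
Deflate: 1.23646501 / 1.10567861 = 1.11828609.
Annualized real rate = 1.11828609^(1/3) − 1 = 3.7969% → 3.80%.

3.80%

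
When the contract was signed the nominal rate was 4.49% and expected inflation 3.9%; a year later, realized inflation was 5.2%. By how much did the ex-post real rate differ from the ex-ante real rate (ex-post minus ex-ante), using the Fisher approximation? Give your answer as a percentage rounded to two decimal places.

-1.30%

Ex-ante: 4.49% − 3.9% = 0.590%
Ex-post: 4.49% − 5.2% = -0.710%
Difference (ex-post − ex-ante) = -1.3000% → -1.30%.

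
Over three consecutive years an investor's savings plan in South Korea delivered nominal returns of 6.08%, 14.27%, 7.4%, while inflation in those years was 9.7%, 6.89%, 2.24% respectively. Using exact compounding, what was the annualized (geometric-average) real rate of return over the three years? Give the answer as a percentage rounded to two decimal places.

Nominal growth factor = 1.0608 × 1.1427 × 1.0740 = 1.30187720
Price-level growth factor = 1.0970 × 1.0689 × 1.0224 = 1.19884917
Real growth factor = 1.30187720 / 1.19884917 = 1.08593911
Annualized real rate = 1.08593911^(1/3) − 1 = 2.7863% → 2.79%.

2.79%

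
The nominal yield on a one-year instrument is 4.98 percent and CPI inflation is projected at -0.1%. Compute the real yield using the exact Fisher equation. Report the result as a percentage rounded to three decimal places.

By the Fisher relation, 1 + r = (1 + i)/(1 + π).
1 + r = 1.04980 / 0.99900 = 1.050851
r = 1.050851 − 1 = 5.0851%, i.e. 5.085%.

5.085%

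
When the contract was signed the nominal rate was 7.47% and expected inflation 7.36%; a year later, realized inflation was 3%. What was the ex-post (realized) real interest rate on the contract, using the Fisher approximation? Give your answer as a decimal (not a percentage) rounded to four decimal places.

0.0447

Ex-post: 7.47% − 3% = 4.470%
So the realized real rate is 0.0447.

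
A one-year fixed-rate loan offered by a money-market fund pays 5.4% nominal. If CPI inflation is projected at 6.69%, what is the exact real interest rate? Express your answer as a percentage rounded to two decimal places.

1 + r = 1.05400 / 1.06690 = 0.987909
r = 0.987909 − 1 = -1.2091%, i.e. -1.21%.

-1.21%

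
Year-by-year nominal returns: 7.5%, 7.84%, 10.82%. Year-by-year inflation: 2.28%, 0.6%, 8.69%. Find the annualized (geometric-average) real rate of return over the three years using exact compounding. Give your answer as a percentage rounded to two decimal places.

4.73%

Nominal growth factor = 1.0750 × 1.0784 × 1.1082 = 1.28471410
Price-level growth factor = 1.0228 × 1.0060 × 1.0869 = 1.11835141
Real growth factor = 1.28471410 / 1.11835141 = 1.14875708
Annualized real rate = 1.14875708^(1/3) − 1 = 4.7312% → 4.73%.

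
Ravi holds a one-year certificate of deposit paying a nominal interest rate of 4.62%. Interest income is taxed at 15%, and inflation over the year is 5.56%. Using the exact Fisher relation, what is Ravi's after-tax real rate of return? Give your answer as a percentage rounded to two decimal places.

-1.55%

After-tax nominal return = 4.62% × (1 − 0.15) = 3.9270%.
1 + r = 1.03927 / 1.05560 = 0.984530
After-tax real rate = 0.984530 − 1 → -1.55%.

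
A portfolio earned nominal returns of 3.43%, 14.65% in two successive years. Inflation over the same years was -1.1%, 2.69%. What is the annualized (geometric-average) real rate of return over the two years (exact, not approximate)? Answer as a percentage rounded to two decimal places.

8.06%

Nominal growth factor = 1.0343 × 1.1465 = 1.18582495
Price-level growth factor = 0.9890 × 1.0269 = 1.01560410
Real growth factor = 1.18582495 / 1.01560410 = 1.16760552
Annualized real rate = 1.16760552^(1/2) − 1 = 8.0558% → 8.06%.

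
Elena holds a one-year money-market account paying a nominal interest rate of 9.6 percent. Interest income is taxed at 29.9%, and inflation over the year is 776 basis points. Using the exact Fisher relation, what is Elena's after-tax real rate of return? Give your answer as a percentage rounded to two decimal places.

After-tax nominal return = 9.6% × (1 − 0.299) = 6.7296%.
1 + r = 1.067296 / 1.07760 = 0.990438
After-tax real rate = 0.990438 − 1 → -0.96%.

-0.96%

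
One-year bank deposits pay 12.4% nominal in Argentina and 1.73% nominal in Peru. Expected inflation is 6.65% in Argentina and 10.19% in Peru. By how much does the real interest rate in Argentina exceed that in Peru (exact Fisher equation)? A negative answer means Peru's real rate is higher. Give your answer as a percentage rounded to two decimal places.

Argentina: (1 + 0.1240)/(1 + 0.0665) − 1 = 5.3915%
Peru: (1 + 0.0173)/(1 + 0.1019) − 1 = -7.6776%
Differential = 5.3915% − (-7.6776%) = 13.0691% → 13.07%.

13.07%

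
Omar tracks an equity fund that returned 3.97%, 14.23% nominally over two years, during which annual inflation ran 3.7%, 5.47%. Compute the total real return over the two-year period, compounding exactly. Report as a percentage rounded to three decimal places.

Compound the nominal returns: 1.0397 × 1.1423 = 1.187649.
Compound inflation: 1.0370 × 1.0547 = 1.093724.
Deflate: 1.187649 / 1.093724 = 1.085877.
Total real return = 1.085877 − 1 → 8.588%.

8.588%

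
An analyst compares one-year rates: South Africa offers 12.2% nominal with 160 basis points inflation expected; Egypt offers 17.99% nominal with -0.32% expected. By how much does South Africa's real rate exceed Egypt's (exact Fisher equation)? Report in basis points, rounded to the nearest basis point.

-794 basis points

South Africa: (1 + 0.1220)/(1 + 0.0160) − 1 = 10.4331%
Egypt: (1 + 0.1799)/(1 − 0.0032) − 1 = 18.3688%
Differential = 10.4331% − 18.3688% = -7.9357% → -794 basis points.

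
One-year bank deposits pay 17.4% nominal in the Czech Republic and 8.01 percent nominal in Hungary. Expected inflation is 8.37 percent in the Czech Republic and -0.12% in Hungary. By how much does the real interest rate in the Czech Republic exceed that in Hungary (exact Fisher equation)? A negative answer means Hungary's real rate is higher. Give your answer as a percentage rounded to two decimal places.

The Czech Republic: (1 + 0.1740)/(1 + 0.0837) − 1 = 8.3326%
Hungary: (1 + 0.0801)/(1 − 0.0012) − 1 = 8.1398%
Differential = 8.3326% − 8.1398% = 0.1928% → 0.19%.

0.19%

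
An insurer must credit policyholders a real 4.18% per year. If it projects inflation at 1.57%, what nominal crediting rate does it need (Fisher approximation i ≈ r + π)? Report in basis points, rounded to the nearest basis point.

i ≈ r + π = 4.18% + 1.57% = 575 basis points.

575 basis points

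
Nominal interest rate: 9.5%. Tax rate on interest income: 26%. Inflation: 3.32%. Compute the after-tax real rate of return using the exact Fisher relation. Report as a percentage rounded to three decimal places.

After-tax nominal return = 9.5% × (1 − 0.26) = 7.0300%.
1 + r = 1.07030 / 1.03320 = 1.035908
After-tax real rate = 1.035908 − 1 → 3.591%.

3.591%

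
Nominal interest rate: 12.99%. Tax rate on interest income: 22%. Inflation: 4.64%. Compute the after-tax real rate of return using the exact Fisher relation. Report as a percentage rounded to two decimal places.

After-tax nominal return = 12.99% × (1 − 0.22) = 10.1322%.
1 + r = 1.101322 / 1.04640 = 1.052487
After-tax real rate = 1.052487 − 1 → 5.25%.

5.25%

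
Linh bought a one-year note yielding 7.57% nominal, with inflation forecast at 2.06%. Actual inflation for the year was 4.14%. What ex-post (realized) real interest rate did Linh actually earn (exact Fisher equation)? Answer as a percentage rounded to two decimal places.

Ex-post: (1 + 0.0757)/(1 + 0.0414) − 1 = 3.2936%
So the realized real rate is 3.29%.

3.29%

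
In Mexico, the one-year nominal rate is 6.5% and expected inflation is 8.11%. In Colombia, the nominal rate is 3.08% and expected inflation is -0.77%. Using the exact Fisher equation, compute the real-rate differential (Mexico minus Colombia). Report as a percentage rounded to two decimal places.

Mexico: (1 + 0.0650)/(1 + 0.0811) − 1 = -1.4892%
Colombia: (1 + 0.0308)/(1 − 0.0077) − 1 = 3.8799%
Differential = -1.4892% − 3.8799% = -5.3691% → -5.37%.

-5.37%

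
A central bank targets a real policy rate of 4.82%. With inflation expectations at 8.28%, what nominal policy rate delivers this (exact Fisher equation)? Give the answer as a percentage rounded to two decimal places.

(1 + i) = (1 + r)(1 + π) = 1.04820 × 1.08280 = 1.13499096
i = 1.13499096 − 1, so the required nominal rate is 13.50%.

13.50%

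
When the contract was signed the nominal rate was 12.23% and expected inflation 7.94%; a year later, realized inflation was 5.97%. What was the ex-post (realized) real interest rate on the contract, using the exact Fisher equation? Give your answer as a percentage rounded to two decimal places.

5.91%

Ex-post: (1 + 0.1223)/(1 + 0.0597) − 1 = 5.9073%
So the realized real rate is 5.91%.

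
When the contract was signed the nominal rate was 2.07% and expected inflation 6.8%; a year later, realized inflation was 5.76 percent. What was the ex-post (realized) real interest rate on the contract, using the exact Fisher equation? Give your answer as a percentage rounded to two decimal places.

Ex-post: (1 + 0.0207)/(1 + 0.0576) − 1 = -3.4890%
So the realized real rate is -3.49%.

-3.49%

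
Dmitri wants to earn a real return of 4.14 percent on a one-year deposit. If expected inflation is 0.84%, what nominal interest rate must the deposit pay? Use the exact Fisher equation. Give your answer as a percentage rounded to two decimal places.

(1 + i) = (1 + r)(1 + π) = 1.04140 × 1.00840 = 1.05014776
i = 1.05014776 − 1, so the required nominal rate is 5.01%.

5.01%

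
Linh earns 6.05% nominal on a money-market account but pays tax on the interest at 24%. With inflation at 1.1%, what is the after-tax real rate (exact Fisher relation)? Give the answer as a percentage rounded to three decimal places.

After-tax nominal return = 6.05% × (1 − 0.24) = 4.5980%.
1 + r = 1.04598 / 1.01100 = 1.034599
After-tax real rate = 1.034599 − 1 → 3.460%.

3.460%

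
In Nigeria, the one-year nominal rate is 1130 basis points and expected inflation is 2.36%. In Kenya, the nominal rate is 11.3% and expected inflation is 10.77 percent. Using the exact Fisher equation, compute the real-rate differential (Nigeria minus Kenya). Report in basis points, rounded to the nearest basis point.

Nigeria: (1 + 0.1130)/(1 + 0.0236) − 1 = 8.7339%
Kenya: (1 + 0.1130)/(1 + 0.1077) − 1 = 0.4785%
Differential = 8.7339% − 0.4785% = 8.2554% → 826 basis points.

826 basis points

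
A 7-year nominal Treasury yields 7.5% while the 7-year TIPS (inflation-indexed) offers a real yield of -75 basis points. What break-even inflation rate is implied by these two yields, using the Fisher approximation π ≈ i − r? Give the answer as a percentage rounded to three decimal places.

π ≈ i − r = 7.5% − (-0.75%) → 8.250%.

8.250%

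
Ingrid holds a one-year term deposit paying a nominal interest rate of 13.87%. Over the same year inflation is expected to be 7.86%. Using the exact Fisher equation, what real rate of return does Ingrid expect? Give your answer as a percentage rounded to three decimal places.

5.572%

1 + r = 1.13870 / 1.07860 = 1.055720
r = 1.055720 − 1 = 5.5720%, i.e. 5.572%.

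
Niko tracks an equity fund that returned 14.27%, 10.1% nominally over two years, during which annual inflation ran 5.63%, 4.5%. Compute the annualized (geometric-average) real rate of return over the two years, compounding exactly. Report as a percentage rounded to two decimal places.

6.76%

Nominal growth factor = 1.1427 × 1.1010 = 1.25811270
Price-level growth factor = 1.0563 × 1.0450 = 1.10383350
Real growth factor = 1.25811270 / 1.10383350 = 1.13976673
Annualized real rate = 1.13976673^(1/2) − 1 = 6.7599% → 6.76%.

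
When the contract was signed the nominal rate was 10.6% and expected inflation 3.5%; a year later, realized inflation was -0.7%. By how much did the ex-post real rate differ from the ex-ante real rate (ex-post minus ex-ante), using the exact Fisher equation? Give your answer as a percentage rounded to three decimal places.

Ex-ante: (1 + 0.1060)/(1 + 0.0350) − 1 = 6.8599%
Ex-post: (1 + 0.1060)/(1 − 0.0070) − 1 = 11.3797%
Difference (ex-post − ex-ante) = 4.5198% → 4.520%.

4.520%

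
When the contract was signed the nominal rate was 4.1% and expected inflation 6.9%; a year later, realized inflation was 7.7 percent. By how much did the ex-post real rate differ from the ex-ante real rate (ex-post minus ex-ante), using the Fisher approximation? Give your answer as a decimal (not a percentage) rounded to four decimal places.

-0.0080

Ex-ante: 4.1% − 6.9% = -2.800%
Ex-post: 4.1% − 7.7% = -3.600%
Difference (ex-post − ex-ante) = -0.8000% → -0.0080.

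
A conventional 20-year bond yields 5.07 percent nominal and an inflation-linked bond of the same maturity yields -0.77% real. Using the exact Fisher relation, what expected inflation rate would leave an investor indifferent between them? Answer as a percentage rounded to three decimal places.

5.885%

(1 + π) = (1 + i)/(1 + r) = 1.05070 / 0.99230 = 1.058853
Break-even inflation = 1.058853 − 1 → 5.885%.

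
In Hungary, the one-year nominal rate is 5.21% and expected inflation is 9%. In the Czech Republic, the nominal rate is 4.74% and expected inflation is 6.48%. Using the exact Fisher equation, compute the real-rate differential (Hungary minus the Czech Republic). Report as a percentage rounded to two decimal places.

-1.84%

Hungary: (1 + 0.0521)/(1 + 0.0900) − 1 = -3.4771%
The Czech Republic: (1 + 0.0474)/(1 + 0.0648) − 1 = -1.6341%
Differential = -3.4771% − (-1.6341%) = -1.8430% → -1.84%.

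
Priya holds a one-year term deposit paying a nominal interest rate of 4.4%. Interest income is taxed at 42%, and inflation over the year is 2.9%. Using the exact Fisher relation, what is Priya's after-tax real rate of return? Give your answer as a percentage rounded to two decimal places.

-0.34%

After-tax nominal return = 4.4% × (1 − 0.42) = 2.5520%.
1 + r = 1.02552 / 1.02900 = 0.996618
After-tax real rate = 0.996618 − 1 → -0.34%.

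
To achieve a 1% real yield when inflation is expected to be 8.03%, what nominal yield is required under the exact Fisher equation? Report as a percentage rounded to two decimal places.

(1 + i) = (1 + r)(1 + π) = 1.01000 × 1.08030 = 1.091103
i = 1.091103 − 1, so the required nominal rate is 9.11%.

9.11%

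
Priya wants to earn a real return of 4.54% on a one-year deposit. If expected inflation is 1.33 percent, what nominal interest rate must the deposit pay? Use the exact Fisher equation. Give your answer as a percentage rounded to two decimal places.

5.93%

(1 + i) = (1 + r)(1 + π) = 1.04540 × 1.01330 = 1.05930382
i = 1.05930382 − 1, so the required nominal rate is 5.93%.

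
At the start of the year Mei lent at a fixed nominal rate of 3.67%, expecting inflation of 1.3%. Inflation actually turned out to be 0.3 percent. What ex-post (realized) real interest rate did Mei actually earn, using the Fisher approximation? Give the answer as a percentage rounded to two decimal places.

3.37%

Ex-post: 3.67% − 0.3% = 3.370%
So the realized real rate is 3.37%.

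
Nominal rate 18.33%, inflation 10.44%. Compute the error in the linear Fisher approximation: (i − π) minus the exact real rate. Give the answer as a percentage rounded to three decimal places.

0.746%

Approximate: r ≈ 18.330% − 10.440% = 7.8900%
Exact: (1 + 0.1833)/(1 + 0.1044) − 1 = 7.1442%
Error = 7.8900% − 7.1442% = 0.7458% → 0.746%.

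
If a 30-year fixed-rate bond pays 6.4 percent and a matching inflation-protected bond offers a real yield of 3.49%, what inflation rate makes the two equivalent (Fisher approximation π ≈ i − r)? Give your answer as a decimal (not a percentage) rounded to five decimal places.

π ≈ i − r = 6.4% − 3.49% → 0.02910.

0.02910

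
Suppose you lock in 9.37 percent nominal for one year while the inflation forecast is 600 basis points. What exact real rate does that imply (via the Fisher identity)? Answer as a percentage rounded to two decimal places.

3.18%

By the Fisher identity, 1 + r = (1 + i)/(1 + π).
1 + r = 1.09370 / 1.06000 = 1.031792
r = 1.031792 − 1 = 3.1792%, i.e. 3.18%.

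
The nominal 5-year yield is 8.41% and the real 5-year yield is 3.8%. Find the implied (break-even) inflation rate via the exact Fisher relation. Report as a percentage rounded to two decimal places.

4.44%

(1 + π) = (1 + i)/(1 + r) = 1.08410 / 1.03800 = 1.044412
Break-even inflation = 1.044412 − 1 → 4.44%.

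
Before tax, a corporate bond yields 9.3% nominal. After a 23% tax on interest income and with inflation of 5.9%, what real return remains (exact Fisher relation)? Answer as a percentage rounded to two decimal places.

1.19%

After-tax nominal return = 9.3% × (1 − 0.23) = 7.1610%.
1 + r = 1.07161 / 1.05900 = 1.011907
After-tax real rate = 1.011907 − 1 → 1.19%.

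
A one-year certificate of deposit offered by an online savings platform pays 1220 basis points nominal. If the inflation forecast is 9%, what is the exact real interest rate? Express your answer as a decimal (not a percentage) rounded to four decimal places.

By the Fisher identity, 1 + r = (1 + i)/(1 + π).
1 + r = 1.12200 / 1.09000 = 1.029358
r = 1.029358 − 1 = 2.9358%, i.e. 0.0294.

0.0294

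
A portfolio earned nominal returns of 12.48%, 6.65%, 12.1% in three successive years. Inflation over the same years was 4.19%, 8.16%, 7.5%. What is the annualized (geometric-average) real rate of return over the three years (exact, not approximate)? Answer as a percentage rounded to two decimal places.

3.54%

Compound the nominal returns: 1.1248 × 1.0665 × 1.1210 = 1.34475070.
Compound inflation: 1.0419 × 1.0816 × 1.0750 = 1.21143797.
Deflate: 1.34475070 / 1.21143797 = 1.11004504.
Annualized real rate = 1.11004504^(1/3) − 1 = 3.5413% → 3.54%.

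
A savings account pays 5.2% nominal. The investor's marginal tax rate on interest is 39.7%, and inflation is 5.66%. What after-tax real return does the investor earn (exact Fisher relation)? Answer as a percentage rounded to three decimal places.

After-tax nominal return = 5.2% × (1 − 0.397) = 3.1356%.
1 + r = 1.031356 / 1.05660 = 0.976108
After-tax real rate = 0.976108 − 1 → -2.389%.

-2.389%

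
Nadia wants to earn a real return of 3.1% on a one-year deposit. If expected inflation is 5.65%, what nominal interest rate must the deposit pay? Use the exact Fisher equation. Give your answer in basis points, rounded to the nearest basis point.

(1 + i) = (1 + r)(1 + π) = 1.03100 × 1.05650 = 1.0892515
i = 1.0892515 − 1, so the required nominal rate is 893 basis points.

893 basis points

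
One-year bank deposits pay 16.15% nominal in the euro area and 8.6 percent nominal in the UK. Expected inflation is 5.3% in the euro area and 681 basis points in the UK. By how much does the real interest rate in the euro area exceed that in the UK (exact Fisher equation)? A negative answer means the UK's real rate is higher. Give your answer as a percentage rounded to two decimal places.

The euro area: (1 + 0.1615)/(1 + 0.0530) − 1 = 10.3039%
The UK: (1 + 0.0860)/(1 + 0.0681) − 1 = 1.6759%
Differential = 10.3039% − 1.6759% = 8.6280% → 8.63%.

8.63%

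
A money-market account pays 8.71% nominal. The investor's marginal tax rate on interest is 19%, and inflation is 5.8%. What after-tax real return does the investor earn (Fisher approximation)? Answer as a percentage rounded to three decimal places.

After-tax nominal return = 8.71% × (1 − 0.19) = 7.0551%.
r ≈ 7.0551% − 5.8% → 1.255%.

1.255%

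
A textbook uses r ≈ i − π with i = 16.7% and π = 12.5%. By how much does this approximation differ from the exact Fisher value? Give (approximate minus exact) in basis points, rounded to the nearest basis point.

Approximate: r ≈ 16.700% − 12.500% = 4.2000%
Exact: (1 + 0.1670)/(1 + 0.1250) − 1 = 3.7333%
Error = 4.2000% − 3.7333% = 0.4667% → 47 basis points.

47 basis points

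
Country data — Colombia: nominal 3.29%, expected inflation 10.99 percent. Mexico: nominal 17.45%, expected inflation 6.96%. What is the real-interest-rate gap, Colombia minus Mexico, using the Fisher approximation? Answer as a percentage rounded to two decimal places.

Colombia: 3.29% − 10.99% = -7.700%
Mexico: 17.45% − 6.96% = 10.490%
Differential = -18.190% → -18.19%.

-18.19%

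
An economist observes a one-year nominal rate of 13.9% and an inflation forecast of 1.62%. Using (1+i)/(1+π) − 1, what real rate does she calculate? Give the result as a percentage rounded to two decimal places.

12.08%

By the Fisher identity, 1 + r = (1 + i)/(1 + π).
1 + r = 1.13900 / 1.01620 = 1.120842
r = 1.120842 − 1 = 12.0842%, i.e. 12.08%.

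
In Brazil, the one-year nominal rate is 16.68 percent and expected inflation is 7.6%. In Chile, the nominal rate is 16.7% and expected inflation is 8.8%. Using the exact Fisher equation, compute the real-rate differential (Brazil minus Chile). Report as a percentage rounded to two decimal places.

Brazil: (1 + 0.1668)/(1 + 0.0760) − 1 = 8.4387%
Chile: (1 + 0.1670)/(1 + 0.0880) − 1 = 7.2610%
Differential = 8.4387% − 7.2610% = 1.1776% → 1.18%.

1.18%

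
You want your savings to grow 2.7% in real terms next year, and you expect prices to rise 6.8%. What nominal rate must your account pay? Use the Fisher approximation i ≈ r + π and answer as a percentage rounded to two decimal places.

9.50%

i ≈ r + π = 2.7% + 6.8% = 9.50%.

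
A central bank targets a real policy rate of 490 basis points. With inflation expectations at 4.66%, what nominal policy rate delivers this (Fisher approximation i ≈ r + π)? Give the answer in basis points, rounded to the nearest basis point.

i ≈ r + π = 4.9% + 4.66% = 956 basis points.

956 basis points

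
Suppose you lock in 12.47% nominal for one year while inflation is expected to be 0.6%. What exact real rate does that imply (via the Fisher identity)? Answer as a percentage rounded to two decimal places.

11.80%

By the Fisher identity, 1 + r = (1 + i)/(1 + π).
1 + r = 1.12470 / 1.00600 = 1.117992
r = 1.117992 − 1 = 11.7992%, i.e. 11.80%.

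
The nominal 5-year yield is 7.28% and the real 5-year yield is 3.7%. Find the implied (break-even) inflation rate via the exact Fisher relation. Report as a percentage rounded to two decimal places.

(1 + π) = (1 + i)/(1 + r) = 1.07280 / 1.03700 = 1.034523
Break-even inflation = 1.034523 − 1 → 3.45%.

3.45%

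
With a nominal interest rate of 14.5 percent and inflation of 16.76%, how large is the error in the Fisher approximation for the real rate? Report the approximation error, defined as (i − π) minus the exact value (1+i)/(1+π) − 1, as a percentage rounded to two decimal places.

-0.32%

Approximate: r ≈ 14.500% − 16.760% = -2.2600%
Exact: (1 + 0.1450)/(1 + 0.1676) − 1 = -1.9356%
Error = -2.2600% − (-1.9356%) = -0.3244% → -0.32%.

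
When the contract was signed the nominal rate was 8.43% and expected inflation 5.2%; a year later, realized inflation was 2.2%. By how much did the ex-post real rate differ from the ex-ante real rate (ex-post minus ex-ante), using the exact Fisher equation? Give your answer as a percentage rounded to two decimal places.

3.03%

Ex-ante: (1 + 0.0843)/(1 + 0.0520) − 1 = 3.0703%
Ex-post: (1 + 0.0843)/(1 + 0.0220) − 1 = 6.0959%
Difference (ex-post − ex-ante) = 3.0255% → 3.03%.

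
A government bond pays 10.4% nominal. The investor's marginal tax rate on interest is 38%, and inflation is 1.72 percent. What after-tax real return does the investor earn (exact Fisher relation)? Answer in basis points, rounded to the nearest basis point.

465 basis points

After-tax nominal return = 10.4% × (1 − 0.38) = 6.4480%.
1 + r = 1.06448 / 1.01720 = 1.046481
After-tax real rate = 1.046481 − 1 → 465 basis points.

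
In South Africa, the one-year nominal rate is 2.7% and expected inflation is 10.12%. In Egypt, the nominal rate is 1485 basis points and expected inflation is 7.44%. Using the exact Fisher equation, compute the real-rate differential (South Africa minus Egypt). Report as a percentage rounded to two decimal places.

-13.63%

South Africa: (1 + 0.0270)/(1 + 0.1012) − 1 = -6.73810%
Egypt: (1 + 0.1485)/(1 + 0.0744) − 1 = 6.89687%
Differential = -6.73810% − 6.89687% = -13.63498% → -13.63%.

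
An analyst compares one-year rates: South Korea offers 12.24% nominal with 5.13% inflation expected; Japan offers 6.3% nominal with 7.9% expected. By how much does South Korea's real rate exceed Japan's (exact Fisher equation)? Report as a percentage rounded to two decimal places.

South Korea: (1 + 0.1224)/(1 + 0.0513) − 1 = 6.7631%
Japan: (1 + 0.0630)/(1 + 0.0790) − 1 = -1.4829%
Differential = 6.7631% − (-1.4829%) = 8.2459% → 8.25%.

8.25%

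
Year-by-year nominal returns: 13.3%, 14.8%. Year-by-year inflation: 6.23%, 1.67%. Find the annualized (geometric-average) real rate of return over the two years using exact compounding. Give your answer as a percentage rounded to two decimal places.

Compound the nominal returns: 1.1330 × 1.1480 = 1.30068400.
Compound inflation: 1.0623 × 1.0167 = 1.08004041.
Deflate: 1.30068400 / 1.08004041 = 1.20429198.
Annualized real rate = 1.20429198^(1/2) − 1 = 9.7402% → 9.74%.

9.74%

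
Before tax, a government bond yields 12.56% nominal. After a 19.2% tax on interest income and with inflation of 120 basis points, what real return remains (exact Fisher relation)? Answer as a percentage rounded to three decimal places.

8.842%

After-tax nominal return = 12.56% × (1 − 0.192) = 10.14848%.
1 + r = 1.1014848 / 1.01200 = 1.088424
After-tax real rate = 1.088424 − 1 → 8.842%.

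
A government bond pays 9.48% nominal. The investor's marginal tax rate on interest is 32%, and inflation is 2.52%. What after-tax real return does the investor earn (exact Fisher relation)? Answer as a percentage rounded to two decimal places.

3.83%

After-tax nominal return = 9.48% × (1 − 0.32) = 6.4464%.
1 + r = 1.064464 / 1.02520 = 1.038299
After-tax real rate = 1.038299 − 1 → 3.83%.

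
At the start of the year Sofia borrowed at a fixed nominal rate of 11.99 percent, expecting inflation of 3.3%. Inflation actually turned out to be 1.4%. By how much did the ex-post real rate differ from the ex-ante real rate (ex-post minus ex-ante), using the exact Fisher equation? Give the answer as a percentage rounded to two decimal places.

2.03%

Ex-ante: (1 + 0.1199)/(1 + 0.0330) − 1 = 8.4124%
Ex-post: (1 + 0.1199)/(1 + 0.0140) − 1 = 10.4438%
Difference (ex-post − ex-ante) = 2.0314% → 2.03%.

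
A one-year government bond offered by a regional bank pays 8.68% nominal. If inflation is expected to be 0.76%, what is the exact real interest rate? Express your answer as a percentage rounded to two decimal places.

7.86%

By the Fisher equation, 1 + r = (1 + i)/(1 + π).
1 + r = 1.08680 / 1.00760 = 1.078603
r = 1.078603 − 1 = 7.8603%, i.e. 7.86%.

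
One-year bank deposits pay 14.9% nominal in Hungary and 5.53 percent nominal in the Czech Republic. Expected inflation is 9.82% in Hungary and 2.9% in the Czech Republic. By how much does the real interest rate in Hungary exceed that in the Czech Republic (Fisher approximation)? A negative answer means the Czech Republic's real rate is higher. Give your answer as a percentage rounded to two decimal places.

Hungary: 14.9% − 9.82% = 5.080%
The Czech Republic: 5.53% − 2.9% = 2.630%
Differential = 2.450% → 2.45%.

2.45%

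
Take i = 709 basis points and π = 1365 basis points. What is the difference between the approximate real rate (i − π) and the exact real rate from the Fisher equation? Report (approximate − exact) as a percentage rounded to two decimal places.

Approximate: r ≈ 7.090% − 13.650% = -6.5600%
Exact: (1 + 0.0709)/(1 + 0.1365) − 1 = -5.7721%
Error = -6.5600% − (-5.7721%) = -0.7879% → -0.79%.

-0.79%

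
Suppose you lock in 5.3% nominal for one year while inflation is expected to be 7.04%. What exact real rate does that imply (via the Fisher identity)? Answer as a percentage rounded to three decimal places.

By the Fisher identity, 1 + r = (1 + i)/(1 + π).
1 + r = 1.05300 / 1.07040 = 0.983744
r = 0.983744 − 1 = -1.6256%, i.e. -1.626%.

-1.626%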